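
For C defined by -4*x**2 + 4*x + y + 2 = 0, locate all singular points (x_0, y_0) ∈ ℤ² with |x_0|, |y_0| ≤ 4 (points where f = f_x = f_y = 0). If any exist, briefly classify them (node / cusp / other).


No singular points in the scanned grid; C is smooth there.

Compute partial derivatives:
  f_x = 4 - 8*x.
  f_y = 1.
f_y = 1 is a nonzero constant, so f_y never vanishes: no point (x, y) can satisfy f = f_x = f_y = 0. In particular no (x, y) ∈ {−4, ..., 4}² is singular; the curve is smooth.


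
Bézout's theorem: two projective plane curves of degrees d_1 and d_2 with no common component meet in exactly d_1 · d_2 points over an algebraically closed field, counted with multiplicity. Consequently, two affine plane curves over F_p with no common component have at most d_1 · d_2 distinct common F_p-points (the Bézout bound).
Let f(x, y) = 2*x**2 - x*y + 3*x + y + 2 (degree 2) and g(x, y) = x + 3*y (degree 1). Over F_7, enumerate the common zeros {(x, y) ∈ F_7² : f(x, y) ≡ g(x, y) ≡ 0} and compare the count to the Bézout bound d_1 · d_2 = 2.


Common zeros: {(1, 2)}; count = 1; Bézout bound = 2.

deg(f) = 2, deg(g) = 1, so Bézout bound = 2.
Scan x ∈ F_7. For each x, list the y ∈ F_7 with f(x, y) ≡ 0 and those with g(x, y) ≡ 0 (mod 7); the common zeros in that column are the intersection.
  x = 0: f ≡ 0 at y ∈ {5}; g ≡ 0 at y ∈ {0}; common: ∅.
  x = 1: f ≡ 0 at y ∈ {0, 1, 2, 3, 4, 5, 6}; g ≡ 0 at y ∈ {2}; common: {2}.
  x = 2: f ≡ 0 at y ∈ {2}; g ≡ 0 at y ∈ {4}; common: ∅.
  x = 3: f ≡ 0 at y ∈ {4}; g ≡ 0 at y ∈ {6}; common: ∅.
  x = 4: f ≡ 0 at y ∈ {6}; g ≡ 0 at y ∈ {1}; common: ∅.
  x = 5: f ≡ 0 at y ∈ {1}; g ≡ 0 at y ∈ {3}; common: ∅.
  x = 6: f ≡ 0 at y ∈ {3}; g ≡ 0 at y ∈ {5}; common: ∅.
Collecting: common zeros = {(1, 2)}, so the count is 1.
Comparison with the Bézout bound: 1 ≤ 2 = deg(f)·deg(g), as expected for curves with no common component (the affine F_7-count falls short of the bound because intersections may lie at infinity, over extension fields, or carry multiplicity).


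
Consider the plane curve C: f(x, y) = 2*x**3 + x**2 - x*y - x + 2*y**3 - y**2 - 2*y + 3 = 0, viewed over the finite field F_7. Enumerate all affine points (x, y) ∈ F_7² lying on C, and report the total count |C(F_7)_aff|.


Affine F_7-points: {(0, 3), (1, 4), (2, 0), (3, 0), (4, 4), (5, 0), (5, 4)}; count = 7.

For each of the 49 pairs (x, y) ∈ F_7², evaluate f(x, y) mod 7. Record the zeros.
  x = 0: [0↦3, 1↦2, 2↦4, 3↦0, 4↦2, 5↦1, 6↦2]  zeros at y ∈ {3}
  x = 1: [0↦5, 1↦3, 2↦4, 3↦6, 4↦0, 5↦5, 6↦5]  zeros at y ∈ {4}
  x = 2: [0↦0, 1↦4, 2↦4, 3↦5, 4↦5, 5↦2, 6↦1]  zeros at y ∈ {0}
  x = 3: [0↦0, 1↦3, 2↦2, 3↦2, 4↦1, 5↦4, 6↦2]  zeros at y ∈ {0}
  x = 4: [0↦3, 1↦5, 2↦3, 3↦2, 4↦0, 5↦2, 6↦6]  zeros at y ∈ {4}
  x = 5: [0↦0, 1↦1, 2↦5, 3↦3, 4↦0, 5↦1, 6↦4]  zeros at y ∈ {0, 4}
  x = 6: [0↦3, 1↦3, 2↦6, 3↦3, 4↦6, 5↦6, 6↦1]  zeros at y ∈ ∅
Collecting zeros: affine points = {(0, 3), (1, 4), (2, 0), (3, 0), (4, 4), (5, 0), (5, 4)}.
Total count |C(F_7)_aff| = 7.


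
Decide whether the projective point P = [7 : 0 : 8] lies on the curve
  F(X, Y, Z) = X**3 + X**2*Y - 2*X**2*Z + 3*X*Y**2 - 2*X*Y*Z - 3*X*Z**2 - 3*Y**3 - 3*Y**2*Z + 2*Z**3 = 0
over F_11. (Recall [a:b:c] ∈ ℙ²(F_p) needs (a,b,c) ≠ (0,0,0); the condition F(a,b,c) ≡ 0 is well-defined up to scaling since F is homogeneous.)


F(7,0,8) ≡ 9 (mod 11); P is NOT on the curve.

Evaluate F(7, 0, 8) term-by-term (mod 11).
  X**3 ↦ 1·343·1·1 = 343
  X**2*Y ↦ 1·49·0·1 = 0
  -2*X**2*Z ↦ -2·49·1·8 = -784
  3*X*Y**2 ↦ 3·7·0·1 = 0
  -2*X*Y*Z ↦ -2·7·0·8 = 0
  -3*X*Z**2 ↦ -3·7·1·64 = -1344
  -3*Y**3 ↦ -3·1·0·1 = 0
  -3*Y**2*Z ↦ -3·1·0·8 = 0
  2*Z**3 ↦ 2·1·1·512 = 1024
Sum: F(7, 0, 8) = (343) + (0) + (-784) + (0) + (0) + (-1344) + (0) + (0) + (1024) = -761.
Reducing mod 11: -761 ≡ 9 (mod 11).
Since F(a, b, c) ≡ 9 ≠ 0 (mod 11), P does NOT lie on the curve.


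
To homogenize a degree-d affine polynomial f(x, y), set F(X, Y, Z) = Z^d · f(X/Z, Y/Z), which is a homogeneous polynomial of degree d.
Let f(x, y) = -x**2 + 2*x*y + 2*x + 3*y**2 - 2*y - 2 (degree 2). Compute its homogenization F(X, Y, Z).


F(X, Y, Z) = -X**2 + 2*X*Y + 2*X*Z + 3*Y**2 - 2*Y*Z - 2*Z**2

deg(f) = 2.
Substitute x = X/Z, y = Y/Z into f, then multiply by Z^2.
  monomial -1·x^2·y^0 ↦ -1·X^2·Y^0·Z^0.
  monomial 2·x^1·y^1 ↦ 2·X^1·Y^1·Z^0.
  monomial 2·x^1·y^0 ↦ 2·X^1·Y^0·Z^1.
  monomial 3·x^0·y^2 ↦ 3·X^0·Y^2·Z^0.
  monomial -2·x^0·y^1 ↦ -2·X^0·Y^1·Z^1.
  monomial -2·x^0·y^0 ↦ -2·X^0·Y^0·Z^2.
Collecting: F(X, Y, Z) = -X**2 + 2*X*Y + 2*X*Z + 3*Y**2 - 2*Y*Z - 2*Z**2.


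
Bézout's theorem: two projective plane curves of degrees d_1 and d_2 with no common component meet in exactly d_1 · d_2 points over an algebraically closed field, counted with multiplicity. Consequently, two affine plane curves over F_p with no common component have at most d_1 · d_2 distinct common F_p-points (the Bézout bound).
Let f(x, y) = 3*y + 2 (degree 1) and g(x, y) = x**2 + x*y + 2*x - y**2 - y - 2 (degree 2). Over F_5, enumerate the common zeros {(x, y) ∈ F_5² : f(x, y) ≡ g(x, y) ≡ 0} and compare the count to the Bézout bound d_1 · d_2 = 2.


Common zeros: {(1, 1)}; count = 1; Bézout bound = 2.

deg(f) = 1, deg(g) = 2, so Bézout bound = 2.
Scan x ∈ F_5. For each x, list the y ∈ F_5 with f(x, y) ≡ 0 and those with g(x, y) ≡ 0 (mod 5); the common zeros in that column are the intersection.
  x = 0: f ≡ 0 at y ∈ {1}; g ≡ 0 at y ∈ ∅; common: ∅.
  x = 1: f ≡ 0 at y ∈ {1}; g ≡ 0 at y ∈ {1, 4}; common: {1}.
  x = 2: f ≡ 0 at y ∈ {1}; g ≡ 0 at y ∈ {3}; common: ∅.
  x = 3: f ≡ 0 at y ∈ {1}; g ≡ 0 at y ∈ {3, 4}; common: ∅.
  x = 4: f ≡ 0 at y ∈ {1}; g ≡ 0 at y ∈ ∅; common: ∅.
Collecting: common zeros = {(1, 1)}, so the count is 1.
Comparison with the Bézout bound: 1 ≤ 2 = deg(f)·deg(g), as expected for curves with no common component (the affine F_5-count falls short of the bound because intersections may lie at infinity, over extension fields, or carry multiplicity).


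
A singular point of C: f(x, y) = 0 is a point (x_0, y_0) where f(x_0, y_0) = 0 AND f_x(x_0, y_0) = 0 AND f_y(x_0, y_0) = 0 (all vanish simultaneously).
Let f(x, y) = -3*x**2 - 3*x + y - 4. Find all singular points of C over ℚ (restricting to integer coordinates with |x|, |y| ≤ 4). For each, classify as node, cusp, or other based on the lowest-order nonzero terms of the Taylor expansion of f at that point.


No singular points in the scanned grid; C is smooth there.

Compute partial derivatives:
  f_x = -6*x - 3.
  f_y = 1.
f_y = 1 is a nonzero constant, so f_y never vanishes: no point (x, y) can satisfy f = f_x = f_y = 0. In particular no (x, y) ∈ {−4, ..., 4}² is singular; the curve is smooth.


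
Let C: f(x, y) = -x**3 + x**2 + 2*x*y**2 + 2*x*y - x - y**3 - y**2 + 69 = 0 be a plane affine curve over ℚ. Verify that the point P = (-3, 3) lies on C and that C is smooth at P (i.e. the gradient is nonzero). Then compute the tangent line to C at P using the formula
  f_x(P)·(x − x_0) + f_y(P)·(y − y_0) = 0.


Tangent line at P: -10*x - 75*y + 195 = 0.

Step 1: f(-3, 3) = 0, so P lies on C.
Step 2: partial derivatives
  f_x(x, y) = -3*x**2 + 2*x + 2*y**2 + 2*y - 1, f_y(x, y) = 4*x*y + 2*x - 3*y**2 - 2*y.
  f_x(P) = -10, f_y(P) = -75 (gradient nonzero, so P is smooth).
Step 3: tangent line at P: -10·(x − -3) + -75·(y − 3) = 0.
Expanding: -10*x - 75*y + 195 = 0.


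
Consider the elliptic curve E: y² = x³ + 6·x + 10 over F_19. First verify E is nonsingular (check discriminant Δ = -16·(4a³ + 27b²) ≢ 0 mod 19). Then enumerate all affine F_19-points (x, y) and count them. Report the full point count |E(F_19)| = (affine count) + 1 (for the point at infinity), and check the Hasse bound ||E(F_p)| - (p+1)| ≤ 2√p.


Affine points = {(1, 6), (1, 13), (2, 7), (2, 12), (3, 6), (3, 13), (8, 0), (10, 5), (10, 14), (11, 1), (11, 18), (12, 9), (12, 10), (13, 9), (13, 10), (14, 8), (14, 11), (15, 6), (15, 13), (17, 3), (17, 16)}; affine count = 21; |E(F_19)| = 22.

Discriminant check: Δ ∝ 4a³ + 27b² = 4·6³ + 27·10² = 4·216 + 27·100 ≡ 11 (mod 19). Nonzero ⇒ E is nonsingular.
For each x ∈ F_19, compute rhs = x³ + 6·x + 10 mod 19, then count y ∈ F_19 with y² ≡ rhs.
  x = 0: rhs = 10, matching y values: none (0 points).
  x = 1: rhs = 17, matching y values: 6, 13 (2 points).
  x = 2: rhs = 11, matching y values: 7, 12 (2 points).
  x = 3: rhs = 17, matching y values: 6, 13 (2 points).
  x = 4: rhs = 3, matching y values: none (0 points).
  x = 5: rhs = 13, matching y values: none (0 points).
  x = 6: rhs = 15, matching y values: none (0 points).
  x = 7: rhs = 15, matching y values: none (0 points).
  x = 8: rhs = 0, matching y values: 0 (1 points).
  x = 9: rhs = 14, matching y values: none (0 points).
  x = 10: rhs = 6, matching y values: 5, 14 (2 points).
  x = 11: rhs = 1, matching y values: 1, 18 (2 points).
  x = 12: rhs = 5, matching y values: 9, 10 (2 points).
  x = 13: rhs = 5, matching y values: 9, 10 (2 points).
  x = 14: rhs = 7, matching y values: 8, 11 (2 points).
  x = 15: rhs = 17, matching y values: 6, 13 (2 points).
  x = 16: rhs = 3, matching y values: none (0 points).
  x = 17: rhs = 9, matching y values: 3, 16 (2 points).
  x = 18: rhs = 3, matching y values: none (0 points).
Total affine count: 21.
Full point count |E(F_19)| = 21 + 1 = 22.
Hasse bound: |22 − (19+1)| = |2| = 2 ≤ 2√19 ≈ 8.7178 ✓.


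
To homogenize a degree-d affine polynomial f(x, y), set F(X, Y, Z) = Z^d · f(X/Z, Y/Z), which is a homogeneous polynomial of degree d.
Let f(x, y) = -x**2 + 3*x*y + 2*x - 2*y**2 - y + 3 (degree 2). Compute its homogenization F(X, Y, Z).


F(X, Y, Z) = -X**2 + 3*X*Y + 2*X*Z - 2*Y**2 - Y*Z + 3*Z**2

deg(f) = 2.
Substitute x = X/Z, y = Y/Z into f, then multiply by Z^2.
  monomial -1·x^2·y^0 ↦ -1·X^2·Y^0·Z^0.
  monomial 3·x^1·y^1 ↦ 3·X^1·Y^1·Z^0.
  monomial 2·x^1·y^0 ↦ 2·X^1·Y^0·Z^1.
  monomial -2·x^0·y^2 ↦ -2·X^0·Y^2·Z^0.
  monomial -1·x^0·y^1 ↦ -1·X^0·Y^1·Z^1.
  monomial 3·x^0·y^0 ↦ 3·X^0·Y^0·Z^2.
Collecting: F(X, Y, Z) = -X**2 + 3*X*Y + 2*X*Z - 2*Y**2 - Y*Z + 3*Z**2.


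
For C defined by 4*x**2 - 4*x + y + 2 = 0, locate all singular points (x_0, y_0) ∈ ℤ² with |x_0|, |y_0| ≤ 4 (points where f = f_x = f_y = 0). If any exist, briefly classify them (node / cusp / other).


No singular points in the scanned grid; C is smooth there.

Compute partial derivatives:
  f_x = 8*x - 4.
  f_y = 1.
f_y = 1 is a nonzero constant, so f_y never vanishes: no point (x, y) can satisfy f = f_x = f_y = 0. In particular no (x, y) ∈ {−4, ..., 4}² is singular; the curve is smooth.


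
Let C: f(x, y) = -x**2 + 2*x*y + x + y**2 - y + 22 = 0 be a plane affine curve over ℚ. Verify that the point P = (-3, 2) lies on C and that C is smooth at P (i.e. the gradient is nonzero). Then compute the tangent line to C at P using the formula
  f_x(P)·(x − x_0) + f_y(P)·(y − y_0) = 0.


Tangent line at P: 11*x - 3*y + 39 = 0.

Step 1: f(-3, 2) = 0, so P lies on C.
Step 2: partial derivatives
  f_x(x, y) = -2*x + 2*y + 1, f_y(x, y) = 2*x + 2*y - 1.
  f_x(P) = 11, f_y(P) = -3 (gradient nonzero, so P is smooth).
Step 3: tangent line at P: 11·(x − -3) + -3·(y − 2) = 0.
Expanding: 11*x - 3*y + 39 = 0.


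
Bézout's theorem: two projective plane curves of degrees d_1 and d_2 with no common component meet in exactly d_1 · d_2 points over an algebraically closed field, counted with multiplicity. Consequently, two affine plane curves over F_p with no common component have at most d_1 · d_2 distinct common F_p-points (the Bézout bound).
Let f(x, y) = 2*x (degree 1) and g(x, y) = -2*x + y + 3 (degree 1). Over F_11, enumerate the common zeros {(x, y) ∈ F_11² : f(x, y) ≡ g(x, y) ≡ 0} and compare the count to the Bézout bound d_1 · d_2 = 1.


Common zeros: {(0, 8)}; count = 1; Bézout bound = 1.

deg(f) = 1, deg(g) = 1, so Bézout bound = 1.
Scan x ∈ F_11. For each x, list the y ∈ F_11 with f(x, y) ≡ 0 and those with g(x, y) ≡ 0 (mod 11); the common zeros in that column are the intersection.
  x = 0: f ≡ 0 at y ∈ {0, 1, 2, 3, 4, 5, 6, 7, 8, 9, 10}; g ≡ 0 at y ∈ {8}; common: {8}.
  x = 1: f ≡ 0 at y ∈ ∅; g ≡ 0 at y ∈ {10}; common: ∅.
  x = 2: f ≡ 0 at y ∈ ∅; g ≡ 0 at y ∈ {1}; common: ∅.
  x = 3: f ≡ 0 at y ∈ ∅; g ≡ 0 at y ∈ {3}; common: ∅.
  x = 4: f ≡ 0 at y ∈ ∅; g ≡ 0 at y ∈ {5}; common: ∅.
  x = 5: f ≡ 0 at y ∈ ∅; g ≡ 0 at y ∈ {7}; common: ∅.
  x = 6: f ≡ 0 at y ∈ ∅; g ≡ 0 at y ∈ {9}; common: ∅.
  x = 7: f ≡ 0 at y ∈ ∅; g ≡ 0 at y ∈ {0}; common: ∅.
  x = 8: f ≡ 0 at y ∈ ∅; g ≡ 0 at y ∈ {2}; common: ∅.
  x = 9: f ≡ 0 at y ∈ ∅; g ≡ 0 at y ∈ {4}; common: ∅.
  x = 10: f ≡ 0 at y ∈ ∅; g ≡ 0 at y ∈ {6}; common: ∅.
Collecting: common zeros = {(0, 8)}, so the count is 1.
Comparison with the Bézout bound: 1 ≤ 1 = deg(f)·deg(g), as expected for curves with no common component (the bound is attained).


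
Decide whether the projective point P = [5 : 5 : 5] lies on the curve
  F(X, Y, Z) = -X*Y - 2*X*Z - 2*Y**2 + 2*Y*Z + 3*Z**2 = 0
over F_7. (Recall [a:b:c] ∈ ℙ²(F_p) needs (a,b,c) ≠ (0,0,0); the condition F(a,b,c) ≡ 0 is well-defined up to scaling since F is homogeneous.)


F(5,5,5) ≡ 0 (mod 7); P is on the curve.

Evaluate F(5, 5, 5) term-by-term (mod 7).
  -X*Y ↦ -1·5·5·1 = -25
  -2*X*Z ↦ -2·5·1·5 = -50
  -2*Y**2 ↦ -2·1·25·1 = -50
  2*Y*Z ↦ 2·1·5·5 = 50
  3*Z**2 ↦ 3·1·1·25 = 75
Sum: F(5, 5, 5) = (-25) + (-50) + (-50) + (50) + (75) = 0.
Reducing mod 7: 0 ≡ 0 (mod 7).
Since F(a, b, c) ≡ 0 (mod 7), P lies on the curve.


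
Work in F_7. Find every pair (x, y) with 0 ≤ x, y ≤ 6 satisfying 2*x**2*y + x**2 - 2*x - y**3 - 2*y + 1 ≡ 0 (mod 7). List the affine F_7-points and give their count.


Affine F_7-points: {(1, 0), (3, 2), (5, 1), (5, 3)}; count = 4.

For each of the 49 pairs (x, y) ∈ F_7², evaluate f(x, y) mod 7. Record the zeros.
  x = 0: [0↦1, 1↦5, 2↦3, 3↦3, 4↦6, 5↦6, 6↦4]  zeros at y ∈ ∅
  x = 1: [0↦0, 1↦6, 2↦6, 3↦1, 4↦6, 5↦1, 6↦1]  zeros at y ∈ {0}
  x = 2: [0↦1, 1↦6, 2↦5, 3↦6, 4↦3, 5↦4, 6↦3]  zeros at y ∈ ∅
  x = 3: [0↦4, 1↦5, 2↦0, 3↦4, 4↦4, 5↦1, 6↦3]  zeros at y ∈ {2}
  x = 4: [0↦2, 1↦3, 2↦5, 3↦2, 4↦2, 5↦6, 6↦1]  zeros at y ∈ ∅
  x = 5: [0↦2, 1↦0, 2↦6, 3↦0, 4↦4, 5↦5, 6↦4]  zeros at y ∈ {1, 3}
  x = 6: [0↦4, 1↦3, 2↦3, 3↦5, 4↦3, 5↦5, 6↦5]  zeros at y ∈ ∅
Collecting zeros: affine points = {(1, 0), (3, 2), (5, 1), (5, 3)}.
Total count |C(F_7)_aff| = 4.


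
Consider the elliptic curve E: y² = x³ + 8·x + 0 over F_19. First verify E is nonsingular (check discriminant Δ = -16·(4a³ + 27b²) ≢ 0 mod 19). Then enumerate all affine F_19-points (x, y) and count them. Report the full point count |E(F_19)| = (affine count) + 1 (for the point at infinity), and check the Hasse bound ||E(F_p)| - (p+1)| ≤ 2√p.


Affine points = {(0, 0), (1, 3), (1, 16), (2, 9), (2, 10), (4, 1), (4, 18), (6, 6), (6, 13), (7, 0), (8, 5), (8, 14), (10, 4), (10, 15), (12, 0), (14, 5), (14, 14), (16, 5), (16, 14)}; affine count = 19; |E(F_19)| = 20.

Discriminant check: Δ ∝ 4a³ + 27b² = 4·8³ + 27·0² = 4·512 + 27·0 ≡ 15 (mod 19). Nonzero ⇒ E is nonsingular.
For each x ∈ F_19, compute rhs = x³ + 8·x + 0 mod 19, then count y ∈ F_19 with y² ≡ rhs.
  x = 0: rhs = 0, matching y values: 0 (1 points).
  x = 1: rhs = 9, matching y values: 3, 16 (2 points).
  x = 2: rhs = 5, matching y values: 9, 10 (2 points).
  x = 3: rhs = 13, matching y values: none (0 points).
  x = 4: rhs = 1, matching y values: 1, 18 (2 points).
  x = 5: rhs = 13, matching y values: none (0 points).
  x = 6: rhs = 17, matching y values: 6, 13 (2 points).
  x = 7: rhs = 0, matching y values: 0 (1 points).
  x = 8: rhs = 6, matching y values: 5, 14 (2 points).
  x = 9: rhs = 3, matching y values: none (0 points).
  x = 10: rhs = 16, matching y values: 4, 15 (2 points).
  x = 11: rhs = 13, matching y values: none (0 points).
  x = 12: rhs = 0, matching y values: 0 (1 points).
  x = 13: rhs = 2, matching y values: none (0 points).
  x = 14: rhs = 6, matching y values: 5, 14 (2 points).
  x = 15: rhs = 18, matching y values: none (0 points).
  x = 16: rhs = 6, matching y values: 5, 14 (2 points).
  x = 17: rhs = 14, matching y values: none (0 points).
  x = 18: rhs = 10, matching y values: none (0 points).
Total affine count: 19.
Full point count |E(F_19)| = 19 + 1 = 20.
Hasse bound: |20 − (19+1)| = |0| = 0 ≤ 2√19 ≈ 8.7178 ✓.


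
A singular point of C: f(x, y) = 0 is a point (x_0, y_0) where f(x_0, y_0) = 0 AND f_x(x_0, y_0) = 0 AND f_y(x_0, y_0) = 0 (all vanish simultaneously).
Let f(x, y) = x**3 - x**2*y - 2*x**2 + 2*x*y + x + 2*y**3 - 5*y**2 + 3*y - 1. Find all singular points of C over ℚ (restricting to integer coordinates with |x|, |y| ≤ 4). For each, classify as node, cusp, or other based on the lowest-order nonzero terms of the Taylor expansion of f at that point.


Singular points: {(1, 1)}; classification: cusp.

Compute partial derivatives:
  f_x = 3*x**2 - 2*x*y - 4*x + 2*y + 1.
  f_y = -x**2 + 2*x + 6*y**2 - 10*y + 3.
Scan x_0 ∈ {−4, ..., 4}. For each x_0, f_y(x_0, y) is a polynomial in y; find its integer roots y ∈ {−4, ..., 4}, then test f_x and f at those candidates.
  x = -4: f_y(-4, y) = 6*y**2 - 10*y - 21; no integer root y with |y| ≤ 4.
  x = -3: f_y(-3, y) = 6*y**2 - 10*y - 12; no integer root y with |y| ≤ 4.
  x = -2: f_y(-2, y) = 6*y**2 - 10*y - 5; no integer root y with |y| ≤ 4.
  x = -1: f_y(-1, y) = 6*y**2 - 10*y; vanishes at y ∈ {0}. (-1, 0): f_x = 8 ≠ 0.
  x = 0: f_y(0, y) = 6*y**2 - 10*y + 3; no integer root y with |y| ≤ 4.
  x = 1: f_y(1, y) = 6*y**2 - 10*y + 4; vanishes at y ∈ {1}. (1, 1): f_x = 0, f = 0 — SINGULAR.
  x = 2: f_y(2, y) = 6*y**2 - 10*y + 3; no integer root y with |y| ≤ 4.
  x = 3: f_y(3, y) = 6*y**2 - 10*y; vanishes at y ∈ {0}. (3, 0): f_x = 16 ≠ 0.
  x = 4: f_y(4, y) = 6*y**2 - 10*y - 5; no integer root y with |y| ≤ 4.
Only singular point on the grid: (1, 1).
Classify: substitute x = 1 + u, y = 1 + v and expand: f = u**3 - u**2*v + 2*v**3 + v**2.
No constant or linear terms (consistent with a singular point). Quadratic part: v**2. Cubic part: u**3 - u**2*v + 2*v**3.
The quadratic part v**2 is a perfect square, so there is a single (double) tangent line v = 0, i.e. y = 1. Restricting the cubic part to that line (v = 0) leaves u**3 ≠ 0, so f is not divisible by v and the branch is v² ≈ -u**3 to lowest order — this is a cusp.
Classification: cusp.


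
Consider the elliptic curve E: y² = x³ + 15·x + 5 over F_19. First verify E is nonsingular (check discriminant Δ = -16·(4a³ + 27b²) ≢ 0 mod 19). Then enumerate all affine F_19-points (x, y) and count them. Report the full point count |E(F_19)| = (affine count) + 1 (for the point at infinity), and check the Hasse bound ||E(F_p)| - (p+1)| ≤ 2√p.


Affine points = {(0, 9), (0, 10), (2, 9), (2, 10), (3, 1), (3, 18), (6, 8), (6, 11), (7, 4), (7, 15), (11, 0), (16, 3), (16, 16), (17, 9), (17, 10)}; affine count = 15; |E(F_19)| = 16.

Discriminant check: Δ ∝ 4a³ + 27b² = 4·15³ + 27·5² = 4·3375 + 27·25 ≡ 1 (mod 19). Nonzero ⇒ E is nonsingular.
For each x ∈ F_19, compute rhs = x³ + 15·x + 5 mod 19, then count y ∈ F_19 with y² ≡ rhs.
  x = 0: rhs = 5, matching y values: 9, 10 (2 points).
  x = 1: rhs = 2, matching y values: none (0 points).
  x = 2: rhs = 5, matching y values: 9, 10 (2 points).
  x = 3: rhs = 1, matching y values: 1, 18 (2 points).
  x = 4: rhs = 15, matching y values: none (0 points).
  x = 5: rhs = 15, matching y values: none (0 points).
  x = 6: rhs = 7, matching y values: 8, 11 (2 points).
  x = 7: rhs = 16, matching y values: 4, 15 (2 points).
  x = 8: rhs = 10, matching y values: none (0 points).
  x = 9: rhs = 14, matching y values: none (0 points).
  x = 10: rhs = 15, matching y values: none (0 points).
  x = 11: rhs = 0, matching y values: 0 (1 points).
  x = 12: rhs = 13, matching y values: none (0 points).
  x = 13: rhs = 3, matching y values: none (0 points).
  x = 14: rhs = 14, matching y values: none (0 points).
  x = 15: rhs = 14, matching y values: none (0 points).
  x = 16: rhs = 9, matching y values: 3, 16 (2 points).
  x = 17: rhs = 5, matching y values: 9, 10 (2 points).
  x = 18: rhs = 8, matching y values: none (0 points).
Total affine count: 15.
Full point count |E(F_19)| = 15 + 1 = 16.
Hasse bound: |16 − (19+1)| = |-4| = 4 ≤ 2√19 ≈ 8.7178 ✓.


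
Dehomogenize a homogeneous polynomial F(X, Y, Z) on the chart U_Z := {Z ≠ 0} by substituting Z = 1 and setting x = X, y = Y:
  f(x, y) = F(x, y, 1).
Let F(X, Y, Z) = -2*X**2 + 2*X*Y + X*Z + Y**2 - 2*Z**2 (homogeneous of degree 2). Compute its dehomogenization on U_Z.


f(x, y) = -2*x**2 + 2*x*y + x + y**2 - 2

On U_Z we set Z = 1. Each monomial c·X^i·Y^j·Z^k in F becomes c·x^i·y^j·1^k = c·x^i·y^j.
Substituting Z = 1: F(X, Y, 1) = -2*x**2 + 2*x*y + x + y**2 - 2.
Note: deg(f) ≤ deg(F) = 2; strict inequality happens when F is divisible by Z (lost terms).


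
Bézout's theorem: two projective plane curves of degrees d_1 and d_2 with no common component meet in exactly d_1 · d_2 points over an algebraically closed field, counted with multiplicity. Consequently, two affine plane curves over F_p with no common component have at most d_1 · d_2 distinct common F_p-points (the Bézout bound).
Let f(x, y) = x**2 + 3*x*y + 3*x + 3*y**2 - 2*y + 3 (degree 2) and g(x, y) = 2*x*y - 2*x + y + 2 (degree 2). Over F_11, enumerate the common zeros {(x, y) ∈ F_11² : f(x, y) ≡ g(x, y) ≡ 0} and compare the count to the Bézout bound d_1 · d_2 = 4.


Common zeros: ∅; count = 0; Bézout bound = 4.

deg(f) = 2, deg(g) = 2, so Bézout bound = 4.
Scan x ∈ F_11. For each x, list the y ∈ F_11 with f(x, y) ≡ 0 and those with g(x, y) ≡ 0 (mod 11); the common zeros in that column are the intersection.
  x = 0: f ≡ 0 at y ∈ {2, 6}; g ≡ 0 at y ∈ {9}; common: ∅.
  x = 1: f ≡ 0 at y ∈ {1, 6}; g ≡ 0 at y ∈ {0}; common: ∅.
  x = 2: f ≡ 0 at y ∈ {2, 4}; g ≡ 0 at y ∈ {7}; common: ∅.
  x = 3: f ≡ 0 at y ∈ ∅; g ≡ 0 at y ∈ {10}; common: ∅.
  x = 4: f ≡ 0 at y ∈ {1, 3}; g ≡ 0 at y ∈ {8}; common: ∅.
  x = 5: f ≡ 0 at y ∈ {4, 10}; g ≡ 0 at y ∈ ∅; common: ∅.
  x = 6: f ≡ 0 at y ∈ {3, 10}; g ≡ 0 at y ∈ {5}; common: ∅.
  x = 7: f ≡ 0 at y ∈ ∅; g ≡ 0 at y ∈ {3}; common: ∅.
  x = 8: f ≡ 0 at y ∈ ∅; g ≡ 0 at y ∈ {6}; common: ∅.
  x = 9: f ≡ 0 at y ∈ ∅; g ≡ 0 at y ∈ {2}; common: ∅.
  x = 10: f ≡ 0 at y ∈ ∅; g ≡ 0 at y ∈ {4}; common: ∅.
Collecting: common zeros = ∅, so the count is 0.
Comparison with the Bézout bound: 0 ≤ 4 = deg(f)·deg(g), as expected for curves with no common component (the affine F_11-count falls short of the bound because intersections may lie at infinity, over extension fields, or carry multiplicity).


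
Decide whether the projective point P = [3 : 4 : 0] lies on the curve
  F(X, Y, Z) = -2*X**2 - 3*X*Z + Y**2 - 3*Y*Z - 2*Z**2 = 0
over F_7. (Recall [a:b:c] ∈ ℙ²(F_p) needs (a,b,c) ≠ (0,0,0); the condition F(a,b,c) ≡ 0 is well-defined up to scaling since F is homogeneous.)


F(3,4,0) ≡ 5 (mod 7); P is NOT on the curve.

Evaluate F(3, 4, 0) term-by-term (mod 7).
  -2*X**2 ↦ -2·9·1·1 = -18
  -3*X*Z ↦ -3·3·1·0 = 0
  Y**2 ↦ 1·1·16·1 = 16
  -3*Y*Z ↦ -3·1·4·0 = 0
  -2*Z**2 ↦ -2·1·1·0 = 0
Sum: F(3, 4, 0) = (-18) + (0) + (16) + (0) + (0) = -2.
Reducing mod 7: -2 ≡ 5 (mod 7).
Since F(a, b, c) ≡ 5 ≠ 0 (mod 7), P does NOT lie on the curve.


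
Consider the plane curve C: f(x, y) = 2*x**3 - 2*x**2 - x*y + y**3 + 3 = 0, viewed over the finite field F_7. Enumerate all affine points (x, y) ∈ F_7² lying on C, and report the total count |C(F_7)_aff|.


Affine F_7-points: {(1, 4), (2, 5), (3, 4), (4, 4), (5, 0)}; count = 5.

For each of the 49 pairs (x, y) ∈ F_7², evaluate f(x, y) mod 7. Record the zeros.
  x = 0: [0↦3, 1↦4, 2↦4, 3↦2, 4↦4, 5↦2, 6↦2]  zeros at y ∈ ∅
  x = 1: [0↦3, 1↦3, 2↦2, 3↦6, 4↦0, 5↦4, 6↦3]  zeros at y ∈ {4}
  x = 2: [0↦4, 1↦3, 2↦1, 3↦4, 4↦4, 5↦0, 6↦5]  zeros at y ∈ {5}
  x = 3: [0↦4, 1↦2, 2↦6, 3↦1, 4↦0, 5↦2, 6↦6]  zeros at y ∈ {4}
  x = 4: [0↦1, 1↦5, 2↦1, 3↦2, 4↦0, 5↦1, 6↦4]  zeros at y ∈ {4}
  x = 5: [0↦0, 1↦3, 2↦5, 3↦5, 4↦2, 5↦2, 6↦4]  zeros at y ∈ {0}
  x = 6: [0↦6, 1↦1, 2↦2, 3↦1, 4↦4, 5↦3, 6↦4]  zeros at y ∈ ∅
Collecting zeros: affine points = {(1, 4), (2, 5), (3, 4), (4, 4), (5, 0)}.
Total count |C(F_7)_aff| = 5.


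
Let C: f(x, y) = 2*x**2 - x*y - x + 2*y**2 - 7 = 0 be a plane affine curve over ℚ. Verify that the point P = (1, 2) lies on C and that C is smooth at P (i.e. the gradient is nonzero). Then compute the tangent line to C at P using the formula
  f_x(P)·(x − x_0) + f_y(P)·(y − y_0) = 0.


Tangent line at P: x + 7*y - 15 = 0.

Step 1: f(1, 2) = 0, so P lies on C.
Step 2: partial derivatives
  f_x(x, y) = 4*x - y - 1, f_y(x, y) = -x + 4*y.
  f_x(P) = 1, f_y(P) = 7 (gradient nonzero, so P is smooth).
Step 3: tangent line at P: 1·(x − 1) + 7·(y − 2) = 0.
Expanding: x + 7*y - 15 = 0.


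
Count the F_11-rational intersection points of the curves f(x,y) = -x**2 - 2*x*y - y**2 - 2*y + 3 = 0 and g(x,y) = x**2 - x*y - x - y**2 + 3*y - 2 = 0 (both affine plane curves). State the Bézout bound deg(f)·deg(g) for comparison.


Common zeros: {(0, 1)}; count = 1; Bézout bound = 4.

deg(f) = 2, deg(g) = 2, so Bézout bound = 4.
Scan x ∈ F_11. For each x, list the y ∈ F_11 with f(x, y) ≡ 0 and those with g(x, y) ≡ 0 (mod 11); the common zeros in that column are the intersection.
  x = 0: f ≡ 0 at y ∈ {1, 8}; g ≡ 0 at y ∈ {1, 2}; common: {1}.
  x = 1: f ≡ 0 at y ∈ ∅; g ≡ 0 at y ∈ ∅; common: ∅.
  x = 2: f ≡ 0 at y ∈ ∅; g ≡ 0 at y ∈ {0, 1}; common: ∅.
  x = 3: f ≡ 0 at y ∈ ∅; g ≡ 0 at y ∈ {2, 9}; common: ∅.
  x = 4: f ≡ 0 at y ∈ {5, 7}; g ≡ 0 at y ∈ ∅; common: ∅.
  x = 5: f ≡ 0 at y ∈ {0, 10}; g ≡ 0 at y ∈ ∅; common: ∅.
  x = 6: f ≡ 0 at y ∈ {0, 8}; g ≡ 0 at y ∈ {4}; common: ∅.
  x = 7: f ≡ 0 at y ∈ ∅; g ≡ 0 at y ∈ {9}; common: ∅.
  x = 8: f ≡ 0 at y ∈ {5, 10}; g ≡ 0 at y ∈ ∅; common: ∅.
  x = 9: f ≡ 0 at y ∈ {1}; g ≡ 0 at y ∈ ∅; common: ∅.
  x = 10: f ≡ 0 at y ∈ ∅; g ≡ 0 at y ∈ {0, 4}; common: ∅.
Collecting: common zeros = {(0, 1)}, so the count is 1.
Comparison with the Bézout bound: 1 ≤ 4 = deg(f)·deg(g), as expected for curves with no common component (the affine F_11-count falls short of the bound because intersections may lie at infinity, over extension fields, or carry multiplicity).


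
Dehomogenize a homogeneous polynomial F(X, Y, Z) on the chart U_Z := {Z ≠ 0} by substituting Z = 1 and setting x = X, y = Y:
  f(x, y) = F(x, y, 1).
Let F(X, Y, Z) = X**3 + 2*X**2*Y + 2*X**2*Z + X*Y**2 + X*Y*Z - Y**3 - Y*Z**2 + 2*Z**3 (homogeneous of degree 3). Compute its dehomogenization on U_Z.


f(x, y) = x**3 + 2*x**2*y + 2*x**2 + x*y**2 + x*y - y**3 - y + 2

On U_Z we set Z = 1. Each monomial c·X^i·Y^j·Z^k in F becomes c·x^i·y^j·1^k = c·x^i·y^j.
Substituting Z = 1: F(X, Y, 1) = x**3 + 2*x**2*y + 2*x**2 + x*y**2 + x*y - y**3 - y + 2.
Note: deg(f) ≤ deg(F) = 3; strict inequality happens when F is divisible by Z (lost terms).


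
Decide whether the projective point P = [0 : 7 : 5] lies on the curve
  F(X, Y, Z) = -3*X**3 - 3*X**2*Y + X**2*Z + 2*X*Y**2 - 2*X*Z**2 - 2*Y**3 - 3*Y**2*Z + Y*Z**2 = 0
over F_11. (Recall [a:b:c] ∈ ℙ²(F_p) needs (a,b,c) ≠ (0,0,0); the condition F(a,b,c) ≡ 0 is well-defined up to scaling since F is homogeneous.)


F(0,7,5) ≡ 8 (mod 11); P is NOT on the curve.

Evaluate F(0, 7, 5) term-by-term (mod 11).
  -3*X**3 ↦ -3·0·1·1 = 0
  -3*X**2*Y ↦ -3·0·7·1 = 0
  X**2*Z ↦ 1·0·1·5 = 0
  2*X*Y**2 ↦ 2·0·49·1 = 0
  -2*X*Z**2 ↦ -2·0·1·25 = 0
  -2*Y**3 ↦ -2·1·343·1 = -686
  -3*Y**2*Z ↦ -3·1·49·5 = -735
  Y*Z**2 ↦ 1·1·7·25 = 175
Sum: F(0, 7, 5) = (0) + (0) + (0) + (0) + (0) + (-686) + (-735) + (175) = -1246.
Reducing mod 11: -1246 ≡ 8 (mod 11).
Since F(a, b, c) ≡ 8 ≠ 0 (mod 11), P does NOT lie on the curve.


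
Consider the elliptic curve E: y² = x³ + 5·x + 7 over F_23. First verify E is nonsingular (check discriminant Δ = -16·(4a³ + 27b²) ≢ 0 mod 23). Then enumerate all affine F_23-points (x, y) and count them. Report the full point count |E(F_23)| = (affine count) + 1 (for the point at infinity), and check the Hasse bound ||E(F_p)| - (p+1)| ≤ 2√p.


Affine points = {(1, 6), (1, 17), (2, 5), (2, 18), (3, 7), (3, 16), (6, 0), (11, 6), (11, 17), (12, 1), (12, 22), (18, 8), (18, 15), (21, 9), (21, 14), (22, 1), (22, 22)}; affine count = 17; |E(F_23)| = 18.

Discriminant check: Δ ∝ 4a³ + 27b² = 4·5³ + 27·7² = 4·125 + 27·49 ≡ 6 (mod 23). Nonzero ⇒ E is nonsingular.
For each x ∈ F_23, compute rhs = x³ + 5·x + 7 mod 23, then count y ∈ F_23 with y² ≡ rhs.
  x = 0: rhs = 7, matching y values: none (0 points).
  x = 1: rhs = 13, matching y values: 6, 17 (2 points).
  x = 2: rhs = 2, matching y values: 5, 18 (2 points).
  x = 3: rhs = 3, matching y values: 7, 16 (2 points).
  x = 4: rhs = 22, matching y values: none (0 points).
  x = 5: rhs = 19, matching y values: none (0 points).
  x = 6: rhs = 0, matching y values: 0 (1 points).
  x = 7: rhs = 17, matching y values: none (0 points).
  x = 8: rhs = 7, matching y values: none (0 points).
  x = 9: rhs = 22, matching y values: none (0 points).
  x = 10: rhs = 22, matching y values: none (0 points).
  x = 11: rhs = 13, matching y values: 6, 17 (2 points).
  x = 12: rhs = 1, matching y values: 1, 22 (2 points).
  x = 13: rhs = 15, matching y values: none (0 points).
  x = 14: rhs = 15, matching y values: none (0 points).
  x = 15: rhs = 7, matching y values: none (0 points).
  x = 16: rhs = 20, matching y values: none (0 points).
  x = 17: rhs = 14, matching y values: none (0 points).
  x = 18: rhs = 18, matching y values: 8, 15 (2 points).
  x = 19: rhs = 15, matching y values: none (0 points).
  x = 20: rhs = 11, matching y values: none (0 points).
  x = 21: rhs = 12, matching y values: 9, 14 (2 points).
  x = 22: rhs = 1, matching y values: 1, 22 (2 points).
Total affine count: 17.
Full point count |E(F_23)| = 17 + 1 = 18.
Hasse bound: |18 − (23+1)| = |-6| = 6 ≤ 2√23 ≈ 9.5917 ✓.


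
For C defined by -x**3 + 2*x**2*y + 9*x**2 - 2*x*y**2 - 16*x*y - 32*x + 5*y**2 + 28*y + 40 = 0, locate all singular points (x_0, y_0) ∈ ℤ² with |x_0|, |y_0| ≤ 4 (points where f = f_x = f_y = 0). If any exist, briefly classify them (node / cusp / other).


Singular points: {(2, -2)}; classification: node.

Compute partial derivatives:
  f_x = -3*x**2 + 4*x*y + 18*x - 2*y**2 - 16*y - 32.
  f_y = 2*x**2 - 4*x*y - 16*x + 10*y + 28.
Scan x_0 ∈ {−4, ..., 4}. For each x_0, f_y(x_0, y) is a polynomial in y; find its integer roots y ∈ {−4, ..., 4}, then test f_x and f at those candidates.
  x = -4: f_y(-4, y) = 26*y + 124; no integer root y with |y| ≤ 4.
  x = -3: f_y(-3, y) = 22*y + 94; no integer root y with |y| ≤ 4.
  x = -2: f_y(-2, y) = 18*y + 68; no integer root y with |y| ≤ 4.
  x = -1: f_y(-1, y) = 14*y + 46; no integer root y with |y| ≤ 4.
  x = 0: f_y(0, y) = 10*y + 28; no integer root y with |y| ≤ 4.
  x = 1: f_y(1, y) = 6*y + 14; no integer root y with |y| ≤ 4.
  x = 2: f_y(2, y) = 2*y + 4; vanishes at y ∈ {-2}. (2, -2): f_x = 0, f = 0 — SINGULAR.
  x = 3: f_y(3, y) = -2*y - 2; vanishes at y ∈ {-1}. (3, -1): f_x = -3 ≠ 0.
  x = 4: f_y(4, y) = -6*y - 4; no integer root y with |y| ≤ 4.
Only singular point on the grid: (2, -2).
Classify: substitute x = 2 + u, y = -2 + v and expand: f = -u**3 + 2*u**2*v - u**2 - 2*u*v**2 + v**2.
No constant or linear terms (consistent with a singular point). Quadratic part: -u**2 + v**2. Cubic part: -u**3 + 2*u**2*v - 2*u*v**2.
The quadratic part v**2 - u**2 = (v − u)(v + u) splits into two distinct linear factors, so there are two distinct tangent lines y − -2 = ±(x − 2) — this is a node (ordinary double point).
Classification: node.


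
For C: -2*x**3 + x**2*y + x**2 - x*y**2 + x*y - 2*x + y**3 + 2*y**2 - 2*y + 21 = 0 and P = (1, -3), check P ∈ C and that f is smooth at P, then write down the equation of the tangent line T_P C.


Tangent line at P: -24*x + 21*y + 87 = 0.

Step 1: f(1, -3) = 0, so P lies on C.
Step 2: partial derivatives
  f_x(x, y) = -6*x**2 + 2*x*y + 2*x - y**2 + y - 2, f_y(x, y) = x**2 - 2*x*y + x + 3*y**2 + 4*y - 2.
  f_x(P) = -24, f_y(P) = 21 (gradient nonzero, so P is smooth).
Step 3: tangent line at P: -24·(x − 1) + 21·(y − -3) = 0.
Expanding: -24*x + 21*y + 87 = 0.


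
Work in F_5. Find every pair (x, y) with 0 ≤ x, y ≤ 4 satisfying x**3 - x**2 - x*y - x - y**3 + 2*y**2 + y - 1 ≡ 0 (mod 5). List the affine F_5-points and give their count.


Affine F_5-points: {(2, 4), (3, 2), (4, 3)}; count = 3.

For each of the 25 pairs (x, y) ∈ F_5², evaluate f(x, y) mod 5. Record the zeros.
  x = 0: [0↦4, 1↦1, 2↦1, 3↦3, 4↦1]  zeros at y ∈ ∅
  x = 1: [0↦3, 1↦4, 2↦3, 3↦4, 4↦1]  zeros at y ∈ ∅
  x = 2: [0↦1, 1↦1, 2↦4, 3↦4, 4↦0]  zeros at y ∈ {4}
  x = 3: [0↦4, 1↦3, 2↦0, 3↦4, 4↦4]  zeros at y ∈ {2}
  x = 4: [0↦3, 1↦1, 2↦2, 3↦0, 4↦4]  zeros at y ∈ {3}
Collecting zeros: affine points = {(2, 4), (3, 2), (4, 3)}.
Total count |C(F_5)_aff| = 3.


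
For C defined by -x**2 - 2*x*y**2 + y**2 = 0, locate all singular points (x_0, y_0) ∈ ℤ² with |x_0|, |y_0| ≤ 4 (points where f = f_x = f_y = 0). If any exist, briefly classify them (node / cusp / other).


Singular points: {(0, 0)}; classification: node.

Compute partial derivatives:
  f_x = -2*x - 2*y**2.
  f_y = -4*x*y + 2*y.
Scan x_0 ∈ {−4, ..., 4}. For each x_0, f_y(x_0, y) is a polynomial in y; find its integer roots y ∈ {−4, ..., 4}, then test f_x and f at those candidates.
  x = -4: f_y(-4, y) = 18*y; vanishes at y ∈ {0}. (-4, 0): f_x = 8 ≠ 0.
  x = -3: f_y(-3, y) = 14*y; vanishes at y ∈ {0}. (-3, 0): f_x = 6 ≠ 0.
  x = -2: f_y(-2, y) = 10*y; vanishes at y ∈ {0}. (-2, 0): f_x = 4 ≠ 0.
  x = -1: f_y(-1, y) = 6*y; vanishes at y ∈ {0}. (-1, 0): f_x = 2 ≠ 0.
  x = 0: f_y(0, y) = 2*y; vanishes at y ∈ {0}. (0, 0): f_x = 0, f = 0 — SINGULAR.
  x = 1: f_y(1, y) = -2*y; vanishes at y ∈ {0}. (1, 0): f_x = -2 ≠ 0.
  x = 2: f_y(2, y) = -6*y; vanishes at y ∈ {0}. (2, 0): f_x = -4 ≠ 0.
  x = 3: f_y(3, y) = -10*y; vanishes at y ∈ {0}. (3, 0): f_x = -6 ≠ 0.
  x = 4: f_y(4, y) = -14*y; vanishes at y ∈ {0}. (4, 0): f_x = -8 ≠ 0.
Only singular point on the grid: (0, 0).
Classify: substitute x = 0 + u, y = 0 + v and expand: f = -u**2 - 2*u*v**2 + v**2.
No constant or linear terms (consistent with a singular point). Quadratic part: -u**2 + v**2. Cubic part: -2*u*v**2.
The quadratic part v**2 - u**2 = (v − u)(v + u) splits into two distinct linear factors, so there are two distinct tangent lines y − 0 = ±(x − 0) — this is a node (ordinary double point).
Classification: node.


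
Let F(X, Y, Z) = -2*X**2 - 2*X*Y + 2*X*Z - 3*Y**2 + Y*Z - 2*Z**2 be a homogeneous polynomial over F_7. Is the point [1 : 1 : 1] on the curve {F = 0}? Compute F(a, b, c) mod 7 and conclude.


F(1,1,1) ≡ 1 (mod 7); P is NOT on the curve.

Evaluate F(1, 1, 1) term-by-term (mod 7).
  -2*X**2 ↦ -2·1·1·1 = -2
  -2*X*Y ↦ -2·1·1·1 = -2
  2*X*Z ↦ 2·1·1·1 = 2
  -3*Y**2 ↦ -3·1·1·1 = -3
  Y*Z ↦ 1·1·1·1 = 1
  -2*Z**2 ↦ -2·1·1·1 = -2
Sum: F(1, 1, 1) = (-2) + (-2) + (2) + (-3) + (1) + (-2) = -6.
Reducing mod 7: -6 ≡ 1 (mod 7).
Since F(a, b, c) ≡ 1 ≠ 0 (mod 7), P does NOT lie on the curve.


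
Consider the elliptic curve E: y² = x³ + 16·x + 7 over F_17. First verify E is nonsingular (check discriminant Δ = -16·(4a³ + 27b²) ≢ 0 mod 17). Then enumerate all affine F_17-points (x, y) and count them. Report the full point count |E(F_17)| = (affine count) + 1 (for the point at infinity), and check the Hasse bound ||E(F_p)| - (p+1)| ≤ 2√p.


Affine points = {(2, 8), (2, 9), (4, 4), (4, 13), (5, 5), (5, 12), (6, 8), (6, 9), (8, 1), (8, 16), (9, 8), (9, 9), (11, 1), (11, 16), (13, 7), (13, 10), (14, 0), (15, 1), (15, 16)}; affine count = 19; |E(F_17)| = 20.

Discriminant check: Δ ∝ 4a³ + 27b² = 4·16³ + 27·7² = 4·4096 + 27·49 ≡ 10 (mod 17). Nonzero ⇒ E is nonsingular.
For each x ∈ F_17, compute rhs = x³ + 16·x + 7 mod 17, then count y ∈ F_17 with y² ≡ rhs.
  x = 0: rhs = 7, matching y values: none (0 points).
  x = 1: rhs = 7, matching y values: none (0 points).
  x = 2: rhs = 13, matching y values: 8, 9 (2 points).
  x = 3: rhs = 14, matching y values: none (0 points).
  x = 4: rhs = 16, matching y values: 4, 13 (2 points).
  x = 5: rhs = 8, matching y values: 5, 12 (2 points).
  x = 6: rhs = 13, matching y values: 8, 9 (2 points).
  x = 7: rhs = 3, matching y values: none (0 points).
  x = 8: rhs = 1, matching y values: 1, 16 (2 points).
  x = 9: rhs = 13, matching y values: 8, 9 (2 points).
  x = 10: rhs = 11, matching y values: none (0 points).
  x = 11: rhs = 1, matching y values: 1, 16 (2 points).
  x = 12: rhs = 6, matching y values: none (0 points).
  x = 13: rhs = 15, matching y values: 7, 10 (2 points).
  x = 14: rhs = 0, matching y values: 0 (1 points).
  x = 15: rhs = 1, matching y values: 1, 16 (2 points).
  x = 16: rhs = 7, matching y values: none (0 points).
Total affine count: 19.
Full point count |E(F_17)| = 19 + 1 = 20.
Hasse bound: |20 − (17+1)| = |2| = 2 ≤ 2√17 ≈ 8.2462 ✓.


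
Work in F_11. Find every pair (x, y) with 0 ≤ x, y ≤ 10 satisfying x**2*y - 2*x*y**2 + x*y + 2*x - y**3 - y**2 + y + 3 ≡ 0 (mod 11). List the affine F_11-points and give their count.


Affine F_11-points: {(1, 10), (2, 3), (3, 8), (4, 0), (4, 1), (6, 1), (6, 3), (6, 5), (7, 5), (8, 9), (9, 7), (9, 8), (9, 10), (10, 7), (10, 9)}; count = 15.

For each of the 121 pairs (x, y) ∈ F_11², evaluate f(x, y) mod 11. Record the zeros.
  x = 0: [0↦3, 1↦2, 2↦4, 3↦3, 4↦4, 5↦1, 6↦10, 7↦3, 8↦7, 9↦5, 10↦2]  zeros at y ∈ ∅
  x = 1: [0↦5, 1↦4, 2↦2, 3↦4, 4↦4, 5↦7, 6↦7, 7↦9, 8↦7, 9↦6, 10↦0]  zeros at y ∈ {10}
  x = 2: [0↦7, 1↦8, 2↦4, 3↦0, 4↦1, 5↦1, 6↦5, 7↦7, 8↦1, 9↦3, 10↦7]  zeros at y ∈ {3}
  x = 3: [0↦9, 1↦3, 2↦10, 3↦2, 4↦6, 5↦5, 6↦4, 7↦8, 8↦0, 9↦7, 10↦1]  zeros at y ∈ {8}
  x = 4: [0↦0, 1↦0, 2↦9, 3↦10, 4↦8, 5↦8, 6↦4, 7↦1, 8↦4, 9↦7, 10↦4]  zeros at y ∈ {0, 1}
  x = 5: [0↦2, 1↦10, 2↦1, 3↦2, 4↦7, 5↦10, 6↦5, 7↦8, 8↦2, 9↦3, 10↦5]  zeros at y ∈ ∅
  x = 6: [0↦4, 1↦0, 2↦8, 3↦0, 4↦3, 5↦0, 6↦7, 7↦7, 8↦5, 9↦6, 10↦4]  zeros at y ∈ {1, 3, 5}
  x = 7: [0↦6, 1↦3, 2↦8, 3↦4, 4↦7, 5↦0, 6↦10, 7↦9, 8↦2, 9↦5, 10↦1]  zeros at y ∈ {5}
  x = 8: [0↦8, 1↦8, 2↦1, 3↦3, 4↦8, 5↦10, 6↦3, 7↦3, 8↦4, 9↦0, 10↦7]  zeros at y ∈ {9}
  x = 9: [0↦10, 1↦4, 2↦9, 3↦8, 4↦6, 5↦8, 6↦8, 7↦0, 8↦0, 9↦2, 10↦0]  zeros at y ∈ {7, 8, 10}
  x = 10: [0↦1, 1↦2, 2↦10, 3↦8, 4↦1, 5↦5, 6↦3, 7↦0, 8↦1, 9↦0, 10↦2]  zeros at y ∈ {7, 9}
Collecting zeros: affine points = {(1, 10), (2, 3), (3, 8), (4, 0), (4, 1), (6, 1), (6, 3), (6, 5), (7, 5), (8, 9), (9, 7), (9, 8), (9, 10), (10, 7), (10, 9)}.
Total count |C(F_11)_aff| = 15.


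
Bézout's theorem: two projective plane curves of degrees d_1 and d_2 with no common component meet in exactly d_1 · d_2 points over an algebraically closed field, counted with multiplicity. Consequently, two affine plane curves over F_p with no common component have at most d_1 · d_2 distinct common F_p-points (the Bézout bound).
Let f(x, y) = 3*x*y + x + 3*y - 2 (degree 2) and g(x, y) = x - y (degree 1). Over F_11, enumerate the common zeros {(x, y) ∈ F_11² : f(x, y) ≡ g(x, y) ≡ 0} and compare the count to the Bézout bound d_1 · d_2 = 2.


Common zeros: ∅; count = 0; Bézout bound = 2.

deg(f) = 2, deg(g) = 1, so Bézout bound = 2.
Scan x ∈ F_11. For each x, list the y ∈ F_11 with f(x, y) ≡ 0 and those with g(x, y) ≡ 0 (mod 11); the common zeros in that column are the intersection.
  x = 0: f ≡ 0 at y ∈ {8}; g ≡ 0 at y ∈ {0}; common: ∅.
  x = 1: f ≡ 0 at y ∈ {2}; g ≡ 0 at y ∈ {1}; common: ∅.
  x = 2: f ≡ 0 at y ∈ {0}; g ≡ 0 at y ∈ {2}; common: ∅.
  x = 3: f ≡ 0 at y ∈ {10}; g ≡ 0 at y ∈ {3}; common: ∅.
  x = 4: f ≡ 0 at y ∈ {5}; g ≡ 0 at y ∈ {4}; common: ∅.
  x = 5: f ≡ 0 at y ∈ {9}; g ≡ 0 at y ∈ {5}; common: ∅.
  x = 6: f ≡ 0 at y ∈ {4}; g ≡ 0 at y ∈ {6}; common: ∅.
  x = 7: f ≡ 0 at y ∈ {3}; g ≡ 0 at y ∈ {7}; common: ∅.
  x = 8: f ≡ 0 at y ∈ {1}; g ≡ 0 at y ∈ {8}; common: ∅.
  x = 9: f ≡ 0 at y ∈ {6}; g ≡ 0 at y ∈ {9}; common: ∅.
  x = 10: f ≡ 0 at y ∈ ∅; g ≡ 0 at y ∈ {10}; common: ∅.
Collecting: common zeros = ∅, so the count is 0.
Comparison with the Bézout bound: 0 ≤ 2 = deg(f)·deg(g), as expected for curves with no common component (the affine F_11-count falls short of the bound because intersections may lie at infinity, over extension fields, or carry multiplicity).
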